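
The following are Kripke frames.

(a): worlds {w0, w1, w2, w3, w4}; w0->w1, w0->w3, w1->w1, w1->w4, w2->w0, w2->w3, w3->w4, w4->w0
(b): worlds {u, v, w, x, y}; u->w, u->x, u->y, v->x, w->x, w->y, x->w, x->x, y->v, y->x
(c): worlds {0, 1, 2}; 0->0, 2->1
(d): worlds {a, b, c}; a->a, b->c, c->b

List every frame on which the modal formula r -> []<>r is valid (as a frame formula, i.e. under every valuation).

(d)

The schema corresponds to symmetry: forall x forall y (Rxy -> Ryx).
(a): fails — Rw4w0 but not Rw0w4.
(b): fails — Ryx but not Rxy.
(c): fails — R21 but not R12.
(d): ✓.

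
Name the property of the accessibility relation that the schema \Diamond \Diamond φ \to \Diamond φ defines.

Replacing φ by ¬φ and contraposing gives the equivalent schema □φ → □□φ.
Suppose □φ→□□φ is valid. Take Rxy, Ryz and set V(φ)={w : Rxw}. Then □φ at x, so □□φ at x, so □φ at y, so φ at z, i.e. Rxz.
The converse is a direct semantic check.
So the correspondent is transitivity.

transitivity: \forall x \forall y \forall z (Rxy \wedge Ryz \to Rxz)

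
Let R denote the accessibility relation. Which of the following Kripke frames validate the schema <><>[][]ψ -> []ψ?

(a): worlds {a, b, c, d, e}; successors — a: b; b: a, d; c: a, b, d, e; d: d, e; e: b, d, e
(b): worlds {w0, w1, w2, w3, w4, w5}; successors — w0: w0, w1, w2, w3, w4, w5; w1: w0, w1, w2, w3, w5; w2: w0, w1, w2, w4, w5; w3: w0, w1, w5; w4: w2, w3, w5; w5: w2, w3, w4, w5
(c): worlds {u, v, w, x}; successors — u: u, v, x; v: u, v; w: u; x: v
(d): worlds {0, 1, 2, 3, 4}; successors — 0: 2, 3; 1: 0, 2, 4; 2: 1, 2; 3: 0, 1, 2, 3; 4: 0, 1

(b)

This is the axiom for a generalized confluence (Geach) condition; its first-order frame correspondent is forall x forall y forall z ((x R^2 y & xRz) -> exists w (y R^2 w & z = w)).
(a): fails — aR²a, aRb but no w with aR²w and b=w.
(b): ✓.
(c): fails — uR²x, uRx but no t with xR²t and x=t.
(d): fails — 0R²2, 0R3 but no w with 2R²w and 3=w.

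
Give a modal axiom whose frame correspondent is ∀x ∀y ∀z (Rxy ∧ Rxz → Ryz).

◇ψ → □◇ψ

This is the Euclidean property; the standard corresponding axiom is 5: ◇ψ → □◇ψ.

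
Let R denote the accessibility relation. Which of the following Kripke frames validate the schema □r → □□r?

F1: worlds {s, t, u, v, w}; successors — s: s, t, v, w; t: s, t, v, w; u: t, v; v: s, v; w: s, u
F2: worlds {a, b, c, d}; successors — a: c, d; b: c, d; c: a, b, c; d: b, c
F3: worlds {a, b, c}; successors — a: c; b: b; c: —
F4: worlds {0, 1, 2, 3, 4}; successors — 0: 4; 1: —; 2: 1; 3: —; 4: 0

This is the axiom for transitivity; its first-order frame correspondent is ∀x ∀y ∀z (Rxy ∧ Ryz → Rxz).
F1: fails — Ruv and Rvs but not Rus.
F2: fails — Rbc and Rcb but not Rbb.
F3: satisfies the condition.
F4: fails — R04 and R40 but not R00.
Valid on: F3.

F3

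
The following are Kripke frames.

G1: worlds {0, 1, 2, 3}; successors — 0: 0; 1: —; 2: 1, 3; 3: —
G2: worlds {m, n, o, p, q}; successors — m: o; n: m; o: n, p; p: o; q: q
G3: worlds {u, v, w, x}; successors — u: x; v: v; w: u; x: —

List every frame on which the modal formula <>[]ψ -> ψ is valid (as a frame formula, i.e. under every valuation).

none

This is the axiom for symmetry; its first-order frame correspondent is forall x forall y (Rxy -> Ryx).
G1: fails — R23 but not R32.
G2: fails — Ron but not Rno.
G3: fails — Rwu but not Ruw.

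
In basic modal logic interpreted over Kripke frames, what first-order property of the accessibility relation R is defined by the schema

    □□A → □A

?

density

Suppose □□A→□A is valid. Take Rxy and set V(A)={w : xR²w}. Then □□A at x, so □A at x, so A at y, i.e. ∃z(Rxz∧Rzy).
Conversely, any frame satisfying ∀x ∀y (Rxy → ∃z (Rxz ∧ Rzy)) validates the schema.
So the correspondent is density.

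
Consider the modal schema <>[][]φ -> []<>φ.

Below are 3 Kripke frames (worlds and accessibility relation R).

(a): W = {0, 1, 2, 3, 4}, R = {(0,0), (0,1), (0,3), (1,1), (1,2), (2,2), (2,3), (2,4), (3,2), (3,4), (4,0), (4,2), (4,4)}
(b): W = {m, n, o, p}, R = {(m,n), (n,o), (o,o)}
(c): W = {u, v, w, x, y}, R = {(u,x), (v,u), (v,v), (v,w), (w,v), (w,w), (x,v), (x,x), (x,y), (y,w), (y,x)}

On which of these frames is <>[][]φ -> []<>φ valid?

(a), (b)

Frame correspondent (Sahlqvist): forall x forall y forall z ((xRy & xRz) -> exists w (y R^2 w & zRw)) — i.e. a generalized confluence (Geach) condition.
(a): holds.
(b): holds.
(c): fails — vRw, vRu but no t with wR²t and uRt.
Valid on: (a), (b).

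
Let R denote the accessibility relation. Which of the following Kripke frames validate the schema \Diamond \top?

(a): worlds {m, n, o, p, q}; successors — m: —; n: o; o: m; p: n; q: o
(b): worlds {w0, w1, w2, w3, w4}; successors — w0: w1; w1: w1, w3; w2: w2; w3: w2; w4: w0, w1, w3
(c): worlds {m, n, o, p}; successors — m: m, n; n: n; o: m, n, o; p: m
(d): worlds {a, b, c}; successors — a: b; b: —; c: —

(b), (c)

This is the axiom for seriality; its first-order frame correspondent is \forall x \exists y Rxy.
(a): fails — world m has no successor.
(b): condition met.
(c): condition met.
(d): fails — world b has no successor.
Valid on: (b), (c).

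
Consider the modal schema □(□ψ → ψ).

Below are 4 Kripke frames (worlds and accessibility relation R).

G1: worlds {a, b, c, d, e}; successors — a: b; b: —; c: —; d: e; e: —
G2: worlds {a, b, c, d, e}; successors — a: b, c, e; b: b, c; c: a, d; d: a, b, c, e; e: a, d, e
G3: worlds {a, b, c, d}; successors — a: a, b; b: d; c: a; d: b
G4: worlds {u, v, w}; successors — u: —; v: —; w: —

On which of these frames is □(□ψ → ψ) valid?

Frame correspondent (Sahlqvist): ∀x ∀y (Rxy → Ryy) — i.e. shift-reflexivity.
G1: fails — Rde but not Ree.
G2: fails — Rbc but not Rcc.
G3: fails — Rab but not Rbb.
G4: condition met.
Valid on: G4.

G4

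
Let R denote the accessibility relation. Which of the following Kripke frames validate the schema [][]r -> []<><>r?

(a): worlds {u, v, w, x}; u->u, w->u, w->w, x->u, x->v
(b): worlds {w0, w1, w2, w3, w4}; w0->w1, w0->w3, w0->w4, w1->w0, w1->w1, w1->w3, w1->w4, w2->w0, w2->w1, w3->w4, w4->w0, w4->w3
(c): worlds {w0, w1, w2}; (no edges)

(b), (c)

Frame correspondent (Sahlqvist): forall x forall z (xRz -> exists w (x R^2 w & z R^2 w)) — i.e. a generalized confluence (Geach) condition.
(a): fails — xRv but no t with xR²t and vR²t.
(b): ✓.
(c): ✓.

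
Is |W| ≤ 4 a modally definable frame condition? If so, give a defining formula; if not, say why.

Modal frame validity is preserved under disjoint unions.
Any modal formula valid on each of 5 disjoint one-world frames is valid on their disjoint union (validity is preserved under disjoint unions). Each one-world frame has |W|=1≤4, but the union has |W|=5.
So the class is not modally definable.

Not definable by any modal formula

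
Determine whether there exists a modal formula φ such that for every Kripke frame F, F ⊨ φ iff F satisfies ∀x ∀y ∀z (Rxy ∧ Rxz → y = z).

Yes: it is partial functionality, defined by the CD schema ◇r → □r.

Yes — defined by ◇r → □r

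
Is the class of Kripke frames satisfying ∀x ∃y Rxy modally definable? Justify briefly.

Yes — defined by □r → ◇r

This is a Sahlqvist condition; the D axiom □r → ◇r defines it.
Suppose □r→◇r is valid. At any x set V(r)=W. Then □r at x, so ◇r at x, so x has a successor.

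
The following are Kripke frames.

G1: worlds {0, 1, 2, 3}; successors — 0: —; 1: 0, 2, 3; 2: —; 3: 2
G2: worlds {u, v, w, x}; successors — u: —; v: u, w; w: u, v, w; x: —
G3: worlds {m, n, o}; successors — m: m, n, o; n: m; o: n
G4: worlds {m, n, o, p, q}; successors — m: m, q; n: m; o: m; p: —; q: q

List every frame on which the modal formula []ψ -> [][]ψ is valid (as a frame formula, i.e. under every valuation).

G1

This is the axiom for transitivity; its first-order frame correspondent is forall x forall y forall z (Rxy & Ryz -> Rxz).
G1: condition met.
G2: fails — Rvw and Rwv but not Rvv.
G3: fails — Ron and Rnm but not Rom.
G4: fails — Rom and Rmq but not Roq.
Valid on: G1.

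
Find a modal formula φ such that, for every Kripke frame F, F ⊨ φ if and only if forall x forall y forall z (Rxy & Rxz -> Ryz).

A defining formula is ◇r → □◇r (the 5 axiom).

◇r → □◇r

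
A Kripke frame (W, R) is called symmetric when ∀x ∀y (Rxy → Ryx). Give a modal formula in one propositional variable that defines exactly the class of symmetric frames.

A defining formula is s → □◇s (the B axiom).
Suppose s→□◇s is valid. Take Rxy and set V(s)={x}. Then s at x, so □◇s at x, so ◇s at y, so some z with Ryz has s; z=x, i.e. Ryx.

s → □◇s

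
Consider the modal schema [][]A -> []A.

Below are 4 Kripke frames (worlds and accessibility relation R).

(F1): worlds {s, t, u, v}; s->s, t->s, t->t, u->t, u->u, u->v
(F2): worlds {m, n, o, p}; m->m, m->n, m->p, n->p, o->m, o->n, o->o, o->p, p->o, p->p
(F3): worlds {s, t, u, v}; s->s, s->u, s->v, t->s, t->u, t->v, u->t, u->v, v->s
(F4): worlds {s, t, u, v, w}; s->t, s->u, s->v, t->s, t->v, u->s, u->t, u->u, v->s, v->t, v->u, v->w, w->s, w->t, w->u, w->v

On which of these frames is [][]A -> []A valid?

Frame correspondent (Sahlqvist): forall x forall y (Rxy -> exists z (Rxz & Rzy)) — i.e. density.
(F1): condition met.
(F2): condition met.
(F3): fails — Rut but no z with Ruz and Rzt.
(F4): fails — Rvw but no z with Rvz and Rzw.
Valid on: (F1), (F2).

(F1), (F2)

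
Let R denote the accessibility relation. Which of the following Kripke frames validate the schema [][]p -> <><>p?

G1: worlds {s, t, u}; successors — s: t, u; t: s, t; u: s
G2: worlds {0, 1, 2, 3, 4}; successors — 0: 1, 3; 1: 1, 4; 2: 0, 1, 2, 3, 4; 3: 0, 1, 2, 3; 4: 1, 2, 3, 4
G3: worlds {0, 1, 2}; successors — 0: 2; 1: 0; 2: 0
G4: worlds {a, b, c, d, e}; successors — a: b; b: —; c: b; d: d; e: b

G1, G2, G3

This is the axiom for a generalized confluence (Geach) condition; its first-order frame correspondent is forall x exists w (x R^2 w & x R^2 w).
G1: satisfies the condition.
G2: satisfies the condition.
G3: satisfies the condition.
G4: fails — at a but no w with aR²w and aR²w.
Valid on: G1, G2, G3.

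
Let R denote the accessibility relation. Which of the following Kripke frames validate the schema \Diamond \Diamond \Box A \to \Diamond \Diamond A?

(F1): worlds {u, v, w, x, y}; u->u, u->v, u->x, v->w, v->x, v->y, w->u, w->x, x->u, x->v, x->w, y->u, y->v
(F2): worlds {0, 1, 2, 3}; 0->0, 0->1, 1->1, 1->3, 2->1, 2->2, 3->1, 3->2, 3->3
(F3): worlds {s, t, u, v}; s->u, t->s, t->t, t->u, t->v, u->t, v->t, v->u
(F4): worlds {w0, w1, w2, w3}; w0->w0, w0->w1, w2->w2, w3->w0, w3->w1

This is the axiom for a generalized confluence (Geach) condition; its first-order frame correspondent is \forall x \forall y (x R^2 y \to \exists w (yRw \wedge x R^2 w)).
(F1): condition met.
(F2): condition met.
(F3): condition met.
(F4): fails — w0R²w1 but no w with w1Rw and w0R²w.

(F1), (F2), (F3)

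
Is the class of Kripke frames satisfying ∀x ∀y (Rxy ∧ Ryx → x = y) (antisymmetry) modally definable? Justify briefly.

If a class were modally definable it would be closed under surjective bounded morphisms (Goldblatt–Thomason).
The 8-cycle (worlds 0,1,2,3,4,5,6,7 with 0→1→2→3→4→5→6→7→0) is antisymmetric. Sending even-indexed worlds to s and odd-indexed worlds to t is a surjective bounded morphism onto the two-world frame with s↔t, which is not antisymmetric.
So the class is not modally definable.

Not modally definable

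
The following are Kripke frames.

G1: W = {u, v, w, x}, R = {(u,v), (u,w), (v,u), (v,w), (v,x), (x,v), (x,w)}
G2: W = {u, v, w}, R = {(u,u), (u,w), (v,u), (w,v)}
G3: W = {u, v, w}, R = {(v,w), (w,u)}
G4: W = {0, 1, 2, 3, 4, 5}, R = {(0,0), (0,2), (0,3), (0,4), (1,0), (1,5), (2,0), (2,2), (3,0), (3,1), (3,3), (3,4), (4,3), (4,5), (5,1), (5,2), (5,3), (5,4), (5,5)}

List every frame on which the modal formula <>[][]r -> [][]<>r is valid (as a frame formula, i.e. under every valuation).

Frame correspondent (Sahlqvist): forall x forall y forall z ((xRy & x R^2 z) -> exists w (y R^2 w & zRw)) — i.e. a generalized confluence (Geach) condition.
G1: fails — uRv, uR²w but no t with vR²t and wRt.
G2: fails — uRw, uR²w but no t with wR²t and wRt.
G3: fails — vRw, vR²u but no t with wR²t and uRt.
G4: ✓.
Valid on: G4.

G4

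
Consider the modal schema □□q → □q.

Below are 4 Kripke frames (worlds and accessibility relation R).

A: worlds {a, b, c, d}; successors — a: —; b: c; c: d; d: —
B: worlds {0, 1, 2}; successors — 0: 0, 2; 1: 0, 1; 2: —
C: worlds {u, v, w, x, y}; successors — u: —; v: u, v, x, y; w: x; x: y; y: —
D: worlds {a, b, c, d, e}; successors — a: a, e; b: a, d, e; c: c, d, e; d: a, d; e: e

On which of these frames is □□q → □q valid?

B, D

The schema corresponds to density: ∀x ∀y (Rxy → ∃z (Rxz ∧ Rzy)).
A: fails — Rbc but no z with Rbz and Rzc.
B: ✓.
C: fails — Rwx but no z with Rwz and Rzx.
D: ✓.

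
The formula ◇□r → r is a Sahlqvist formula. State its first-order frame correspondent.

Replacing r by ¬r and contraposing gives the equivalent schema r → □◇r.
Suppose r→□◇r is valid. Take Rxy and set V(r)={x}. Then r at x, so □◇r at x, so ◇r at y, so some z with Ryz has r; z=x, i.e. Ryx.

symmetry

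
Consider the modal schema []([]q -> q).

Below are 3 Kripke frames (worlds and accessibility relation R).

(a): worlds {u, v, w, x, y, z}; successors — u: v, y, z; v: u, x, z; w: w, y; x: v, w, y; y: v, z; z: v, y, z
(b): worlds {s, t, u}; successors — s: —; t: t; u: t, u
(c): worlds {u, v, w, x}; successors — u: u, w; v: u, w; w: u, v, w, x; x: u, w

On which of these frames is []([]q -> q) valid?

(b)

The schema corresponds to shift-reflexivity: forall x forall y (Rxy -> Ryy).
(a): fails — Ruv but not Rvv.
(b): condition met.
(c): fails — Rwx but not Rxx.
Valid on: (b).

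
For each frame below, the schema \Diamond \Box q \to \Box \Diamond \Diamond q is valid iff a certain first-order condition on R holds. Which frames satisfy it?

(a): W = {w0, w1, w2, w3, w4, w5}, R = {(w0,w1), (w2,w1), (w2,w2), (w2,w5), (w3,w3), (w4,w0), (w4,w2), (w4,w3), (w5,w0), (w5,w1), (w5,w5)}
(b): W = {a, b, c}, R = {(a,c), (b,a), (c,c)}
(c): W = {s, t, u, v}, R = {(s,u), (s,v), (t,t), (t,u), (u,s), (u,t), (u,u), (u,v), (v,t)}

The schema corresponds to a generalized confluence (Geach) condition: \forall x \forall y \forall z ((xRy \wedge xRz) \to \exists w (yRw \wedge z R^2 w)).
(a): fails — w0Rw1, w0Rw1 but no w with w1Rw and w1R²w.
(b): satisfies the condition.
(c): satisfies the condition.

(b), (c)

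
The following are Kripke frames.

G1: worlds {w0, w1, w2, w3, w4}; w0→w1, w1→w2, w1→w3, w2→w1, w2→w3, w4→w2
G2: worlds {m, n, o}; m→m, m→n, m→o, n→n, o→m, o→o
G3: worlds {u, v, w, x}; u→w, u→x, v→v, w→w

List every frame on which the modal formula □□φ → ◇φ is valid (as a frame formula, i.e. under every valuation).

G2

The schema corresponds to a generalized confluence (Geach) condition: ∀x ∃w (xR²w ∧ xRw).
G1: fails — at w0 but no w with w0R²w and w0Rw.
G2: holds.
G3: fails — at x but no t with xR²t and xRt.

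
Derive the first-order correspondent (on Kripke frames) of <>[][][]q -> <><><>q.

This is a Sahlqvist (Geach-type) schema ◇^1□^3q → □^0◇^3q.
Minimal-valuation argument: fix x; take any y with xR^1y and any z with xR^0z. Set V(q) to the set of worlds R-reachable from y in exactly 3 steps. Then □^3q holds at y, so the antecedent holds at x; validity forces ◇^3q at z, giving a w with zR^3w and yR^3w.
First-order correspondent: forall x forall y (xRy -> exists w (y R^3 w & x R^3 w)).

forall x forall y (xRy -> exists w (y R^3 w & x R^3 w))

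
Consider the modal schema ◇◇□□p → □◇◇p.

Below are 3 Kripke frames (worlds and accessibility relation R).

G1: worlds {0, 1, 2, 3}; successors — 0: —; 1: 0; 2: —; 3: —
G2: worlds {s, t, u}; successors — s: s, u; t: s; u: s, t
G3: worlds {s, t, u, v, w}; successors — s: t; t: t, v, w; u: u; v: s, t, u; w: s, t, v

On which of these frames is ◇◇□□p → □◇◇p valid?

This is the axiom for a generalized confluence (Geach) condition; its first-order frame correspondent is ∀x ∀y ∀z ((xR²y ∧ xRz) → ∃w (yR²w ∧ zR²w)).
G1: ✓.
G2: ✓.
G3: fails — vR²u, vRs but no w* with uR²w* and sR²w*.
Valid on: G1, G2.

G1, G2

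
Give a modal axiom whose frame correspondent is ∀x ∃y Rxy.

The condition is seriality. The D schema □ψ → ◇ψ defines it.

□ψ → ◇ψ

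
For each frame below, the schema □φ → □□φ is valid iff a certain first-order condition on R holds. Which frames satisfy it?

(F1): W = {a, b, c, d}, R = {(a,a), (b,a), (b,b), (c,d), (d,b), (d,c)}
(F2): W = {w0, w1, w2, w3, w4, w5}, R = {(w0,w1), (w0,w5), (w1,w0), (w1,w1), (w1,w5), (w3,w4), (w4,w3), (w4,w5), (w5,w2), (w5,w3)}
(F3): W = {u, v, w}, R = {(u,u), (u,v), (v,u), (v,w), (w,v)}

none

Frame correspondent (Sahlqvist): ∀x ∀y ∀z (Rxy ∧ Ryz → Rxz) — i.e. transitivity.
(F1): fails — Rcd and Rdc but not Rcc.
(F2): fails — Rw1w5 and Rw5w2 but not Rw1w2.
(F3): fails — Ruv and Rvw but not Ruw.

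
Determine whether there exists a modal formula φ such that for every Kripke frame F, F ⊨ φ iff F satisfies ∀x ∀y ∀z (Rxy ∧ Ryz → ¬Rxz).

Not definable by any modal formula

Modal frame validity is preserved under surjective bounded morphisms.
The 5-cycle (worlds w0,w1,w2,w3,w4 with w0→w1→w2→w3→w4→w0) is intransitive. Mapping every world to a single reflexive point • is a surjective bounded morphism; the reflexive point is not intransitive (R••∧R•• but R••).
So no modal formula (or set of formulas) defines exactly the intransitive frames.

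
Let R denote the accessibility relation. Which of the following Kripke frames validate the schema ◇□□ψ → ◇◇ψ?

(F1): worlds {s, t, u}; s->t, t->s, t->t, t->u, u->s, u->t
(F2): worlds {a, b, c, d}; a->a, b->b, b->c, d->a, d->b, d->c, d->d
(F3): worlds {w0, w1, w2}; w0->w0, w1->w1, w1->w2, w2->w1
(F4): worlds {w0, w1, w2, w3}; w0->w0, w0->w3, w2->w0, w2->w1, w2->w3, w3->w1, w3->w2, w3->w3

This is the axiom for a generalized confluence (Geach) condition; its first-order frame correspondent is ∀x ∀y (xRy → ∃w (yR²w ∧ xR²w)).
(F1): holds.
(F2): fails — bRc but no w with cR²w and bR²w.
(F3): holds.
(F4): fails — w2Rw1 but no w with w1R²w and w2R²w.
Valid on: (F1), (F3).

(F1), (F3)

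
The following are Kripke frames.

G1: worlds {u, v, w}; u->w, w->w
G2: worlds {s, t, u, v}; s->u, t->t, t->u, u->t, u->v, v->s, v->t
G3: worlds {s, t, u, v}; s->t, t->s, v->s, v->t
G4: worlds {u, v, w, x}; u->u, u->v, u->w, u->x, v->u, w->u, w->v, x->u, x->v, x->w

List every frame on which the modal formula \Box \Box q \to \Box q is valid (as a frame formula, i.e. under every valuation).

G1, G4

Frame correspondent (Sahlqvist): \forall x \forall y (Rxy \to \exists z (Rxz \wedge Rzy)) — i.e. density.
G1: holds.
G2: fails — Ruv but no z with Ruz and Rzv.
G3: fails — Rts but no z with Rtz and Rzs.
G4: holds.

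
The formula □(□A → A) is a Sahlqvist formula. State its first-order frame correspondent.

shift-reflexivity

This schema is the T□ axiom.
It corresponds to shift-reflexivity: ∀x ∀y (Rxy → Ryy).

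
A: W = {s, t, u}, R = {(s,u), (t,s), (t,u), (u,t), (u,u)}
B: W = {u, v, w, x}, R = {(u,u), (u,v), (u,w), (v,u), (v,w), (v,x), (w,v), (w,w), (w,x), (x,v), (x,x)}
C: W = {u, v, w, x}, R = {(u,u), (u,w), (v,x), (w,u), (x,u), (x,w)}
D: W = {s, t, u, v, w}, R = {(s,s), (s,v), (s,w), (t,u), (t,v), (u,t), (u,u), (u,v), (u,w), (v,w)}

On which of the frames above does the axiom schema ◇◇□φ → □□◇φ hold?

The schema corresponds to a generalized confluence (Geach) condition: ∀x ∀y ∀z ((xR²y ∧ xR²z) → ∃w (yRw ∧ zRw)).
A: ✓.
B: ✓.
C: ✓.
D: fails — sR²s, sR²w but no w* with sRw* and wRw*.

A, B, C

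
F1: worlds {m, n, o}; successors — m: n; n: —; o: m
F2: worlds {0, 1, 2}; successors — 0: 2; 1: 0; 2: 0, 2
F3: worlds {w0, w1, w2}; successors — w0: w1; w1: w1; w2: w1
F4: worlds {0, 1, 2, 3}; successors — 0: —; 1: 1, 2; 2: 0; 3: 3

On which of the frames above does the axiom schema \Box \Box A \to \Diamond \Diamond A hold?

F2, F3

Frame correspondent (Sahlqvist): \forall x \exists w (x R^2 w \wedge x R^2 w) — i.e. a generalized confluence (Geach) condition.
F1: fails — at m but no w with mR²w and mR²w.
F2: ✓.
F3: ✓.
F4: fails — at 0 but no w with 0R²w and 0R²w.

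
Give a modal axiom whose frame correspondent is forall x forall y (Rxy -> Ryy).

□(□r → r)

A defining formula is □(□r → r) (the T□ axiom).
Suppose □(□r→r) is valid. Take Rxy and set V(r)={w : Ryw}. Then at y, □r holds; since □(□r→r) at x, □r→r at y, so r at y, i.e. Ryy.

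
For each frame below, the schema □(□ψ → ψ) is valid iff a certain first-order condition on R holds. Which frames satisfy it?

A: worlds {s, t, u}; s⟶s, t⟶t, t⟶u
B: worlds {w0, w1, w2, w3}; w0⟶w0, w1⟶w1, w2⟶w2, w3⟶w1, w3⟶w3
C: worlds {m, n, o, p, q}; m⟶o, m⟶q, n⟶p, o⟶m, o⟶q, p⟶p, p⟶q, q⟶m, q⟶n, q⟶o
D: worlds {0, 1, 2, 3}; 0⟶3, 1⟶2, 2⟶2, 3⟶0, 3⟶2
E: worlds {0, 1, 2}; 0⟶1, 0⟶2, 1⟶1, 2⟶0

B

This is the axiom for shift-reflexivity; its first-order frame correspondent is ∀x ∀y (Rxy → Ryy).
A: fails — Rtu but not Ruu.
B: satisfies the condition.
C: fails — Rom but not Rmm.
D: fails — R03 but not R33.
E: fails — R20 but not R00.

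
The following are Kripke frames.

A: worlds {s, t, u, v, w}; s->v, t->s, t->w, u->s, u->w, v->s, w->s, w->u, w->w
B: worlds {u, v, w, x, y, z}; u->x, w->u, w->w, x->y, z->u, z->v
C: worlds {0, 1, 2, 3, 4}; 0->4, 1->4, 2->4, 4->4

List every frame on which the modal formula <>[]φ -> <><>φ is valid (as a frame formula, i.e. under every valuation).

This is the axiom for a generalized confluence (Geach) condition; its first-order frame correspondent is forall x forall y (xRy -> exists w (yRw & x R^2 w)).
A: holds.
B: fails — xRy but no t with yRt and xR²t.
C: holds.
Valid on: A, C.

A, C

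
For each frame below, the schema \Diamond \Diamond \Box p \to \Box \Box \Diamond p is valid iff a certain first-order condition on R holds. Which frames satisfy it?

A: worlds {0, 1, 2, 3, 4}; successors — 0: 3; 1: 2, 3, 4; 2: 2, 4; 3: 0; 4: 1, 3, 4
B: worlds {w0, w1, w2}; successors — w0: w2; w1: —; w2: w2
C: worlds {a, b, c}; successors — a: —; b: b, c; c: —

This is the axiom for a generalized confluence (Geach) condition; its first-order frame correspondent is \forall x \forall y \forall z ((x R^2 y \wedge x R^2 z) \to \exists w (yRw \wedge zRw)).
A: fails — 1R²0, 1R²2 but no w with 0Rw and 2Rw.
B: satisfies the condition.
C: fails — bR²b, bR²c but no w with bRw and cRw.
Valid on: B.

B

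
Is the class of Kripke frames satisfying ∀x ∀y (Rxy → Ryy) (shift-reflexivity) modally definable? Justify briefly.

Definable; □(□q → q) defines it

This is a Sahlqvist condition; the T□ axiom □(□q → q) defines it.
Suppose □(□q→q) is valid. Take Rxy and set V(q)={w : Ryw}. Then at y, □q holds; since □(□q→q) at x, □q→q at y, so q at y, i.e. Ryy.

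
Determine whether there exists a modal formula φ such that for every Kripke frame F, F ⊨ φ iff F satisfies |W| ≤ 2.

Not modally definable

Any modally definable frame class is closed under disjoint unions.
Any modal formula valid on each of 3 disjoint one-world frames is valid on their disjoint union (validity is preserved under disjoint unions). Each one-world frame has |W|=1≤2, but the union has |W|=3.
So the class is not modally definable.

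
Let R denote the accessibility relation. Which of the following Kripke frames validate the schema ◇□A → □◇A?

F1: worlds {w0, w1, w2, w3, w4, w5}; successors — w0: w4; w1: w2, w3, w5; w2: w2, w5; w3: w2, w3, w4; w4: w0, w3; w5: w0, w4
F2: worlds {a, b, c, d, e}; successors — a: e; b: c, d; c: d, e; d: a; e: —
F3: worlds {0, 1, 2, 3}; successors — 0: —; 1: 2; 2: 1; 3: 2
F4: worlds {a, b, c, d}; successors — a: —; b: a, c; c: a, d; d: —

F3

Frame correspondent (Sahlqvist): ∀x ∀y ∀z (Rxy ∧ Rxz → ∃w (Ryw ∧ Rzw)) — i.e. convergence.
F1: fails — Rw1w5 and Rw1w2 but w5 and w2 have no common successor.
F2: fails — Rae and Rae but e and e have no common successor.
F3: satisfies the condition.
F4: fails — Rba and Rba but a and a have no common successor.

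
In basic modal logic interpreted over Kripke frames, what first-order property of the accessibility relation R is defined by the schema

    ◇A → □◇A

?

Suppose ◇A→□◇A is valid. Take Rxy, Rxz and set V(A)={y}. Then ◇A at x, so □◇A at x, so ◇A at z, so some w with Rzw has A; w=y, i.e. Rzy. By symmetry of the argument, Ryz.
Conversely, on a frame with the Euclidean property the schema holds at every world under every valuation.
So the correspondent is the Euclidean property.

the Euclidean property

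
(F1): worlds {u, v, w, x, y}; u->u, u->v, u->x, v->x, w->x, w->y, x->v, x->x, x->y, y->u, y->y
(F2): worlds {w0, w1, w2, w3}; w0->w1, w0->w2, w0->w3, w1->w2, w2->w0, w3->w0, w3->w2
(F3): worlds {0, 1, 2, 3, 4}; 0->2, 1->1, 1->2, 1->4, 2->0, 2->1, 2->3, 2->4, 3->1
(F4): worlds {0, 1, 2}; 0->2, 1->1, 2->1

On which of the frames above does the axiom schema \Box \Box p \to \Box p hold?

(F1)

Frame correspondent (Sahlqvist): \forall x \forall y (Rxy \to \exists z (Rxz \wedge Rzy)) — i.e. density.
(F1): ✓.
(F2): fails — Rw1w2 but no z with Rw1z and Rzw2.
(F3): fails — R02 but no z with R0z and Rz2.
(F4): fails — R02 but no z with R0z and Rz2.
Valid on: (F1).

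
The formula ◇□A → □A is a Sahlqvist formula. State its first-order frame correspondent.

This is a form of the 5 axiom.
It corresponds to the Euclidean property: ∀x ∀y ∀z (Rxy ∧ Rxz → Ryz).

the Euclidean property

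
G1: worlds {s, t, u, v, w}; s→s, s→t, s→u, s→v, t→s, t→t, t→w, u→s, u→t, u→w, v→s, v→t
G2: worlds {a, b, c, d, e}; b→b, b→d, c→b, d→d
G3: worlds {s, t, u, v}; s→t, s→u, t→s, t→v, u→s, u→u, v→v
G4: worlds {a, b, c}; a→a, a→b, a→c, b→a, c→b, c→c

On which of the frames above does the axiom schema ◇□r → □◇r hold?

G2

Frame correspondent (Sahlqvist): ∀x ∀y ∀z (Rxy ∧ Rxz → ∃w (Ryw ∧ Rzw)) — i.e. convergence.
G1: fails — Rts and Rtw but s and w have no common successor.
G2: satisfies the condition.
G3: fails — Rtv and Rts but v and s have no common successor.
G4: fails — Rab and Rac but b and c have no common successor.
Valid on: G2.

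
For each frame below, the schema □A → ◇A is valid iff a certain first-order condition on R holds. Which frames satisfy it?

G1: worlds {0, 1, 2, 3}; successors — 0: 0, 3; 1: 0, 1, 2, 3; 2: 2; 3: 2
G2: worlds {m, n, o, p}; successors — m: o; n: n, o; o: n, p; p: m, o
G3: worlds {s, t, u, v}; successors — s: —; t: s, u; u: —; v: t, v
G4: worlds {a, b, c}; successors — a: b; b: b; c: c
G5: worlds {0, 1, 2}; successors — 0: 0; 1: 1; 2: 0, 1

G1, G2, G4, G5

Frame correspondent (Sahlqvist): ∀x ∃y Rxy — i.e. seriality.
G1: satisfies the condition.
G2: satisfies the condition.
G3: fails — world s has no successor.
G4: satisfies the condition.
G5: satisfies the condition.
Valid on: G1, G2, G4, G5.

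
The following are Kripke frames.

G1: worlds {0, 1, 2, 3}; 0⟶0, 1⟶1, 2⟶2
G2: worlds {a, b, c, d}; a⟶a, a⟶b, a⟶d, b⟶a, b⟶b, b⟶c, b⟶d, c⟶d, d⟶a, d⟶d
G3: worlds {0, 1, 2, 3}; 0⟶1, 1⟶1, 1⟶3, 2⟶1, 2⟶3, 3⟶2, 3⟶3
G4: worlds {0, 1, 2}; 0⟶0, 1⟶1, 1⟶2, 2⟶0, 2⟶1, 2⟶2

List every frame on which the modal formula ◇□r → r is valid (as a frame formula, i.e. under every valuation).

The schema corresponds to symmetry: ∀x ∀y (Rxy → Ryx).
G1: holds.
G2: fails — Rbc but not Rcb.
G3: fails — R01 but not R10.
G4: fails — R20 but not R02.

G1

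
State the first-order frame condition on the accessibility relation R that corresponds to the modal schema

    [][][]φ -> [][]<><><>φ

This is a Sahlqvist (Geach-type) schema ◇^0□^3φ → □^2◇^3φ.
Minimal-valuation argument: fix x; take any y with xR^0y and any z with xR^2z. Set V(φ) to the set of worlds R-reachable from y in exactly 3 steps. Then □^3φ holds at y, so the antecedent holds at x; validity forces ◇^3φ at z, giving a w with zR^3w and yR^3w.
First-order correspondent: forall x forall z (x R^2 z -> exists w (x R^3 w & z R^3 w)).

forall x forall z (x R^2 z -> exists w (x R^3 w & z R^3 w))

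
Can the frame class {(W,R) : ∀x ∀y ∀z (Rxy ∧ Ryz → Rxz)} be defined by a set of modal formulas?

Yes, by □p → □□p

This is a Sahlqvist condition; the 4 axiom □p → □□p defines it.
Suppose □p→□□p is valid. Take Rxy, Ryz and set V(p)={w : Rxw}. Then □p at x, so □□p at x, so □p at y, so p at z, i.e. Rxz.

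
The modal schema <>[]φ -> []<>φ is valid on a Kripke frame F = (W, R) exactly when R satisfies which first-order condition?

This is the .2 axiom.
Its frame correspondent is convergence — forall x forall y forall z (Rxy & Rxz -> exists w (Ryw & Rzw)).

Convergence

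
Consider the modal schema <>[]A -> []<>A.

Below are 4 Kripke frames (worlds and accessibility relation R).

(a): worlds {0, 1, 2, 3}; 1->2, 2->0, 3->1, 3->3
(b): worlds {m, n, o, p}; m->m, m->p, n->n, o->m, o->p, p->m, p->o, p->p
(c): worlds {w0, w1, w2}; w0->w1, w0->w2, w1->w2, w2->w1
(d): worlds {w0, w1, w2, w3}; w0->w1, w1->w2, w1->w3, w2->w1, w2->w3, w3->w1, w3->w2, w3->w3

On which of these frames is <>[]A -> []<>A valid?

(b), (d)

Frame correspondent (Sahlqvist): forall x forall y forall z (Rxy & Rxz -> exists w (Ryw & Rzw)) — i.e. convergence.
(a): fails — R20 and R20 but 0 and 0 have no common successor.
(b): ✓.
(c): fails — Rw0w1 and Rw0w2 but w1 and w2 have no common successor.
(d): ✓.
Valid on: (b), (d).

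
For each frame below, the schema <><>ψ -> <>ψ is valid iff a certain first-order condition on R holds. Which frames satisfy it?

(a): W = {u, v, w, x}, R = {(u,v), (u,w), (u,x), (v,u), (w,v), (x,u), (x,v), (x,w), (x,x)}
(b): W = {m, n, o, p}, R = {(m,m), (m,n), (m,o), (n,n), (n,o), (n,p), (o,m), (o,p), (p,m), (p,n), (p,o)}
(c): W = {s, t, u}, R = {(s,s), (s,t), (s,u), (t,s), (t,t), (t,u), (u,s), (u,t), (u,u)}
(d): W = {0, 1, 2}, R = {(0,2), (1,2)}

(c), (d)

This is the axiom for transitivity; its first-order frame correspondent is forall x forall y forall z (Rxy & Ryz -> Rxz).
(a): fails — Ruv and Rvu but not Ruu.
(b): fails — Rom and Rmo but not Roo.
(c): holds.
(d): holds.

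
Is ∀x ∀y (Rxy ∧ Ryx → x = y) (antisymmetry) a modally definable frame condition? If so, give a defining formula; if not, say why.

No

Any modally definable frame class is closed under surjective bounded morphisms.
The 4-cycle (worlds 0,1,2,3 with 0→1→2→3→0) is antisymmetric. Sending even-indexed worlds to • and odd-indexed worlds to ∘ is a surjective bounded morphism onto the two-world frame with •↔∘, which is not antisymmetric.
So no modal formula (or set of formulas) defines exactly the antisymmetric frames.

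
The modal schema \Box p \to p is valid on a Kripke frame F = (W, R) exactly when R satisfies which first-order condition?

Suppose □p→p is valid. At any x set V(p)={w : Rxw}. Then □p holds at x, so p holds at x, i.e. Rxx.
The converse is a direct semantic check.
So the correspondent is reflexivity.

reflexivity: \forall x Rxx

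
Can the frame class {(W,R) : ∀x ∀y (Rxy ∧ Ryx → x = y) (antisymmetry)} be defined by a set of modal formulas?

Not definable by any modal formula

Any modally definable frame class is closed under surjective bounded morphisms.
The 4-cycle (worlds a,b,c,d with a→b→c→d→a) is antisymmetric. Sending even-indexed worlds to s and odd-indexed worlds to t is a surjective bounded morphism onto the two-world frame with s↔t, which is not antisymmetric.
Hence antisymmetry is not modally definable.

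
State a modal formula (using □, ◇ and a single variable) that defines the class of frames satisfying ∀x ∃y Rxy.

The condition is seriality. The D schema □p → ◇p defines it.
Suppose □p→◇p is valid. At any x set V(p)=W. Then □p at x, so ◇p at x, so x has a successor.

□p → ◇p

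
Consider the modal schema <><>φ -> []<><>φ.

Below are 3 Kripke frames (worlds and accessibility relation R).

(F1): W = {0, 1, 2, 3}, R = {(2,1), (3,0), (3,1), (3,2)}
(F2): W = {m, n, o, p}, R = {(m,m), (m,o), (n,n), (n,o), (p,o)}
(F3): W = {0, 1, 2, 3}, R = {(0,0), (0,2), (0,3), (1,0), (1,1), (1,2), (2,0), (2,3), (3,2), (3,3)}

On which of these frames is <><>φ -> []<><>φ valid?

The schema corresponds to a generalized confluence (Geach) condition: forall x forall y forall z ((x R^2 y & xRz) -> exists w (y = w & z R^2 w)).
(F1): fails — 3R²1, 3R0 but no w with 1=w and 0R²w.
(F2): fails — mR²m, mRo but no w with m=w and oR²w.
(F3): fails — 1R²1, 1R0 but no w with 1=w and 0R²w.

none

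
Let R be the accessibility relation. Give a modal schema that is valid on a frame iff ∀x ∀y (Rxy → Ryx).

s → □◇s

The condition is symmetry. The B schema s → □◇s defines it.
Suppose s→□◇s is valid. Take Rxy and set V(s)={x}. Then s at x, so □◇s at x, so ◇s at y, so some z with Ryz has s; z=x, i.e. Ryx.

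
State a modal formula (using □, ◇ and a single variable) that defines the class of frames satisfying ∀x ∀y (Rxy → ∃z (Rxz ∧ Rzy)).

□□r → □r

The condition is density. The C4 schema □□r → □r defines it.
Suppose □□r→□r is valid. Take Rxy and set V(r)={w : xR²w}. Then □□r at x, so □r at x, so r at y, i.e. ∃z(Rxz∧Rzy).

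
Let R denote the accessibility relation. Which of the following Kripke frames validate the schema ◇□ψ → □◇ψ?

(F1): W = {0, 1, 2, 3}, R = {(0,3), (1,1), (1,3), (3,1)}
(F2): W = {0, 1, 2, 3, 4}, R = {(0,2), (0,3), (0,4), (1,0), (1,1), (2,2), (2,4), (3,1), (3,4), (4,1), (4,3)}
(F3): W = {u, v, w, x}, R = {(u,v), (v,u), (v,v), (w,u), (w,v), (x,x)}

(F1), (F3)

The schema corresponds to convergence: ∀x ∀y ∀z (Rxy ∧ Rxz → ∃w (Ryw ∧ Rzw)).
(F1): condition met.
(F2): fails — R02 and R04 but 2 and 4 have no common successor.
(F3): condition met.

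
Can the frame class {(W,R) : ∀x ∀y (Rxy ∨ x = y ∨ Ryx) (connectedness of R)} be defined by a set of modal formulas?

If a class were modally definable it would be closed under disjoint unions (Goldblatt–Thomason).
Take 3 disjoint single-world reflexive frames: each is trivially connected, but their disjoint union has 3 worlds with no edge between distinct components, so it is not connected.
So no modal formula (or set of formulas) defines exactly the connected frames.

Not definable by any modal formula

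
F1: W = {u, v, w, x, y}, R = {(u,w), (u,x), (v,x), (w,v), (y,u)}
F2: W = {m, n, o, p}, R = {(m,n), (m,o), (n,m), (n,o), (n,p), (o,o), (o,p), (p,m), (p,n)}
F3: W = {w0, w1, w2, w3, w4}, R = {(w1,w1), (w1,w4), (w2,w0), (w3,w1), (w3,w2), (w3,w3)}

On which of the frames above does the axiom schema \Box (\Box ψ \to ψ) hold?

This is the axiom for shift-reflexivity; its first-order frame correspondent is \forall x \forall y (Rxy \to Ryy).
F1: fails — Ruw but not Rww.
F2: fails — Rop but not Rpp.
F3: fails — Rw3w2 but not Rw2w2.
Valid on no frame.

none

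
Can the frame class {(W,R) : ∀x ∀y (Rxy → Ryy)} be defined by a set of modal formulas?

Definable; □(□p → p) defines it

Yes: it is shift-reflexivity, defined by the T□ schema □(□p → p).
Suppose □(□p→p) is valid. Take Rxy and set V(p)={w : Ryw}. Then at y, □p holds; since □(□p→p) at x, □p→p at y, so p at y, i.e. Ryy.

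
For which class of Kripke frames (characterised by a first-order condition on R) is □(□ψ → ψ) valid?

Suppose □(□ψ→ψ) is valid. Take Rxy and set V(ψ)={w : Ryw}. Then at y, □ψ holds; since □(□ψ→ψ) at x, □ψ→ψ at y, so ψ at y, i.e. Ryy.

shift-reflexivity: ∀x ∀y (Rxy → Ryy)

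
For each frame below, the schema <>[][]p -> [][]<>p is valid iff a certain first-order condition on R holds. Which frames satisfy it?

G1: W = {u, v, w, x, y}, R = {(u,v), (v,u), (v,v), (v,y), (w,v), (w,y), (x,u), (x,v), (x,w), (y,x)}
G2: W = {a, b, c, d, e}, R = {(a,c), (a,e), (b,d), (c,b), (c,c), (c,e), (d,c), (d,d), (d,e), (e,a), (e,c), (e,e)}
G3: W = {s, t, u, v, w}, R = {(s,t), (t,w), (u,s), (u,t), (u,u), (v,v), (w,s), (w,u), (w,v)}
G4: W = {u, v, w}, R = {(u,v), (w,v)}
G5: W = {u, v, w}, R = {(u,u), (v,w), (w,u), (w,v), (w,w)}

G4

Frame correspondent (Sahlqvist): forall x forall y forall z ((xRy & x R^2 z) -> exists w (y R^2 w & zRw)) — i.e. a generalized confluence (Geach) condition.
G1: fails — vRu, vR²y but no t with uR²t and yRt.
G2: fails — aRe, aR²b but no w with eR²w and bRw.
G3: fails — uRs, uR²s but no w* with sR²w* and sRw*.
G4: satisfies the condition.
G5: fails — wRu, wR²v but no t with uR²t and vRt.
Valid on: G4.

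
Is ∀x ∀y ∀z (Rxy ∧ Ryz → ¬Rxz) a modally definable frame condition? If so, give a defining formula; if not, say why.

If a class were modally definable it would be closed under surjective bounded morphisms (Goldblatt–Thomason).
The 7-cycle (worlds 0,1,2,3,4,5,6 with 0→1→2→3→4→5→6→0) is intransitive. Mapping every world to a single reflexive point • is a surjective bounded morphism; the reflexive point is not intransitive (R••∧R•• but R••).
So the class is not modally definable.

No — not modally definable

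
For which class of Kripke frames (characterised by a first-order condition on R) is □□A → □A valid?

Density

Suppose □□A→□A is valid. Take Rxy and set V(A)={w : xR²w}. Then □□A at x, so □A at x, so A at y, i.e. ∃z(Rxz∧Rzy).
Conversely, any frame satisfying ∀x ∀y (Rxy → ∃z (Rxz ∧ Rzy)) validates the schema.
So the correspondent is density.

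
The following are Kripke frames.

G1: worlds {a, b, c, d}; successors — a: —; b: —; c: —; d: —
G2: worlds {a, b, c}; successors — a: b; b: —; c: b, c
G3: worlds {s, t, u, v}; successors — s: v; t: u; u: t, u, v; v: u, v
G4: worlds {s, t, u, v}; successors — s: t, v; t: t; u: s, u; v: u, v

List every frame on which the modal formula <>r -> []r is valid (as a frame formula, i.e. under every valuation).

G1

This is the axiom for partial functionality; its first-order frame correspondent is forall x forall y forall z (Rxy & Rxz -> y = z).
G1: holds.
G2: fails — c sees both b and c.
G3: fails — u sees both t and u.
G4: fails — s sees both t and v.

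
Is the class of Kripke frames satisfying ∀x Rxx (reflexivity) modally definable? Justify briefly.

Yes — defined by □p → p

Yes: it is reflexivity, defined by the T schema □p → p.
Suppose □p→p is valid. At any x set V(p)={w : Rxw}. Then □p holds at x, so p holds at x, i.e. Rxx.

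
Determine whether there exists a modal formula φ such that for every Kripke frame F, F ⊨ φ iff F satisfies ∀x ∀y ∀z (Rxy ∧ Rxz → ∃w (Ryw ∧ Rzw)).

Yes, by ◇□r → □◇r

The condition is convergence. A defining modal formula is ◇□r → □◇r.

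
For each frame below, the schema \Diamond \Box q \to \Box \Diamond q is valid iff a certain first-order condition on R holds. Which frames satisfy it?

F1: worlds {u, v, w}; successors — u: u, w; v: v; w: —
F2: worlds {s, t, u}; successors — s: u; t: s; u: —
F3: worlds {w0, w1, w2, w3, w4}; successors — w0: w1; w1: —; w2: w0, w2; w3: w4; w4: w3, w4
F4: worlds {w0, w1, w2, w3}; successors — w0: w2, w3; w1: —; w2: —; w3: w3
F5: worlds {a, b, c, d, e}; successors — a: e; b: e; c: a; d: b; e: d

Frame correspondent (Sahlqvist): \forall x \forall y \forall z (Rxy \wedge Rxz \to \exists w (Ryw \wedge Rzw)) — i.e. convergence.
F1: fails — Ruw and Ruw but w and w have no common successor.
F2: fails — Rsu and Rsu but u and u have no common successor.
F3: fails — Rw0w1 and Rw0w1 but w1 and w1 have no common successor.
F4: fails — Rw0w2 and Rw0w2 but w2 and w2 have no common successor.
F5: satisfies the condition.
Valid on: F5.

F5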